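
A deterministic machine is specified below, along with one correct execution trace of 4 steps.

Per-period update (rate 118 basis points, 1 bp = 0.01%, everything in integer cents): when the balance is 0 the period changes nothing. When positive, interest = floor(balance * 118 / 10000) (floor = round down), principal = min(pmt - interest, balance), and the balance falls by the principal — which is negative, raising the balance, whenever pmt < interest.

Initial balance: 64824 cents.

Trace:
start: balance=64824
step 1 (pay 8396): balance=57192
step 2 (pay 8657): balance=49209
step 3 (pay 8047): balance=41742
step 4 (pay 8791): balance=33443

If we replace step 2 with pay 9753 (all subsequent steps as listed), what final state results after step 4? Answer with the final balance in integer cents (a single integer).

(re-executing from step 2 with the substitution; state before step 2: balance=57192)
step 2 (pay 9753): balance=48113
step 3 (pay 8047): balance=40633
step 4 (pay 8791): balance=32321

32321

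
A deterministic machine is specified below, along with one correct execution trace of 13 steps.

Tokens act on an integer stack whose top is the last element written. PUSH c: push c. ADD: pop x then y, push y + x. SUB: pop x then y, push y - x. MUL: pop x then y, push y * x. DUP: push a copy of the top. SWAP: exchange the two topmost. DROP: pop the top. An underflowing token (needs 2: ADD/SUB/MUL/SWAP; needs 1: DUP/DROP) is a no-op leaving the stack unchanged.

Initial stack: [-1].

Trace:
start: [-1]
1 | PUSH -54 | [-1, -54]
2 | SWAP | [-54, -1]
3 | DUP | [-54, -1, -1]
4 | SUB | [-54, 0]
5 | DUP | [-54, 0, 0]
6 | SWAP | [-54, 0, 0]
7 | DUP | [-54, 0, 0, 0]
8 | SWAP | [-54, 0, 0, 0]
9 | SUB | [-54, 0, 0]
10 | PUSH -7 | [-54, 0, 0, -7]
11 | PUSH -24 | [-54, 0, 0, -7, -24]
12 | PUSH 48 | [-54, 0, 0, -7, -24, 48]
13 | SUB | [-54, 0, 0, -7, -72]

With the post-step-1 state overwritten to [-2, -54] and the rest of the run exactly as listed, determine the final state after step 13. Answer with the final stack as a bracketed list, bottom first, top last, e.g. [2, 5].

[-54, 0, 0, -7, -72]

state after step 1 := [-2, -54]
2 | SWAP | [-54, -2]
3 | DUP | [-54, -2, -2]
4 | SUB | [-54, 0]
5 | DUP | [-54, 0, 0]
6 | SWAP | [-54, 0, 0]
7 | DUP | [-54, 0, 0, 0]
8 | SWAP | [-54, 0, 0, 0]
9 | SUB | [-54, 0, 0]
10 | PUSH -7 | [-54, 0, 0, -7]
11 | PUSH -24 | [-54, 0, 0, -7, -24]
12 | PUSH 48 | [-54, 0, 0, -7, -24, 48]
13 | SUB | [-54, 0, 0, -7, -72]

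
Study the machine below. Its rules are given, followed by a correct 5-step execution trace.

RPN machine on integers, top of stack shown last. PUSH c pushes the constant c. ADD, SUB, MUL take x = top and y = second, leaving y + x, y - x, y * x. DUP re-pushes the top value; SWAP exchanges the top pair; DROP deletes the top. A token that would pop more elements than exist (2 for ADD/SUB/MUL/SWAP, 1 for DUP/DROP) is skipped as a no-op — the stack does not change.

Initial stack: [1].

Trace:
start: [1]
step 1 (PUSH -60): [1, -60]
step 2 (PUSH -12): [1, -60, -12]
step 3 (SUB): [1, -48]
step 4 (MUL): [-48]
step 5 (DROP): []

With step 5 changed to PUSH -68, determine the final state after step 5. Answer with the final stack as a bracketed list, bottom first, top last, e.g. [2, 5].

[-48, -68]

(re-executing from step 5 with the substitution; state before step 5: [-48])
step 5 (PUSH -68): [-48, -68]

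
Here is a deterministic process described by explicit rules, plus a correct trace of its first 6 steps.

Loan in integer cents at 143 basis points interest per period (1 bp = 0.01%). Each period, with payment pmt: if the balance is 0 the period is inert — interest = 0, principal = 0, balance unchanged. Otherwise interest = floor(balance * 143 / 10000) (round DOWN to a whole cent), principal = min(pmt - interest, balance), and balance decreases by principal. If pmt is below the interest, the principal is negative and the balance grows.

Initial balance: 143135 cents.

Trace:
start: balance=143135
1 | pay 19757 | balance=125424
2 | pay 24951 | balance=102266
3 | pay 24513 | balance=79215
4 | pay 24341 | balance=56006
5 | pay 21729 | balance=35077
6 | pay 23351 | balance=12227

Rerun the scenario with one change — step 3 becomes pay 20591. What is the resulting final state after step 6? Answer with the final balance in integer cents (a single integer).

16320

(re-executing from step 3 with the substitution; state before step 3: balance=102266)
3 | pay 20591 | balance=83137
4 | pay 24341 | balance=59984
5 | pay 21729 | balance=39112
6 | pay 23351 | balance=16320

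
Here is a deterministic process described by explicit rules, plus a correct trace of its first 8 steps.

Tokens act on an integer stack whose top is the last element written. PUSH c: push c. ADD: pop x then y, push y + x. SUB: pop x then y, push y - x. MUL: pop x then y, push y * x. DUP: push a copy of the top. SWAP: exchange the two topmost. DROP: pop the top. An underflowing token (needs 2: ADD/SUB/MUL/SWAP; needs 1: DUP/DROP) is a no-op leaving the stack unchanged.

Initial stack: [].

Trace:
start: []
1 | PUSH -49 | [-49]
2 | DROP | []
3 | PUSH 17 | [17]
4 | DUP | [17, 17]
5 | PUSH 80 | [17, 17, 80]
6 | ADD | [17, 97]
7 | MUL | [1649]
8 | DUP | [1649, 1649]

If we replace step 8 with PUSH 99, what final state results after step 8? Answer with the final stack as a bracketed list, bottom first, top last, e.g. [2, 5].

[1649, 99]

(re-executing from step 8 with the substitution; state before step 8: [1649])
8 | PUSH 99 | [1649, 99]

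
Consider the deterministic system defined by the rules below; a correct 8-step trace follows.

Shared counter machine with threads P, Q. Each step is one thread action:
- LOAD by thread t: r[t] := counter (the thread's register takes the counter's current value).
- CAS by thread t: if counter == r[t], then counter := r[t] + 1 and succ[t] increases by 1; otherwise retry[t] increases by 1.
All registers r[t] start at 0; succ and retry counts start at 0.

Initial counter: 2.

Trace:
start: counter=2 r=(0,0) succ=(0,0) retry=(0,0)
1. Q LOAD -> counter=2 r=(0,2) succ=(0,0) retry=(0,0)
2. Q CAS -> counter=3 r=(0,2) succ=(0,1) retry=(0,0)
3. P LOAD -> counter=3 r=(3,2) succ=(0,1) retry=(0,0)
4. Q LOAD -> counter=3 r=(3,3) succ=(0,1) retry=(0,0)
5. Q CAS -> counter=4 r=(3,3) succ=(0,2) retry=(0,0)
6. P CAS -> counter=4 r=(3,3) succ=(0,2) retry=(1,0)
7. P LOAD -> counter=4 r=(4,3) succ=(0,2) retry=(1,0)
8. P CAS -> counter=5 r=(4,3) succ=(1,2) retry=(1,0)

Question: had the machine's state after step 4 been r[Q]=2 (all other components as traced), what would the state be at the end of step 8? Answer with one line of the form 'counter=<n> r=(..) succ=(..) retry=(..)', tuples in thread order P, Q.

counter=5 r=(4,2) succ=(2,1) retry=(0,1)

state after step 4 := counter=3 r=(3,2) succ=(0,1) retry=(0,0)
5. Q CAS -> counter=3 r=(3,2) succ=(0,1) retry=(0,1)
6. P CAS -> counter=4 r=(3,2) succ=(1,1) retry=(0,1)
7. P LOAD -> counter=4 r=(4,2) succ=(1,1) retry=(0,1)
8. P CAS -> counter=5 r=(4,2) succ=(2,1) retry=(0,1)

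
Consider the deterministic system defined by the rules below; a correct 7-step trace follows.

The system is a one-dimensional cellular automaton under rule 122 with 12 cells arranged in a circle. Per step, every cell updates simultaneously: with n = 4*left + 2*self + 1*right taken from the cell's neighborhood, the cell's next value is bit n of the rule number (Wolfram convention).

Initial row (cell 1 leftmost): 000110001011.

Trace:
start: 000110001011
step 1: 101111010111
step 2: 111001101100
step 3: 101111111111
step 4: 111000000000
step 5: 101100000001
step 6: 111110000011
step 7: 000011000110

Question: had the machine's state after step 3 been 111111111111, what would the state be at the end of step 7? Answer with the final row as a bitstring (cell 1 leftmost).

state after step 3 := 111111111111
step 4: 000000000000
step 5: 000000000000
step 6: 000000000000
step 7: 000000000000

000000000000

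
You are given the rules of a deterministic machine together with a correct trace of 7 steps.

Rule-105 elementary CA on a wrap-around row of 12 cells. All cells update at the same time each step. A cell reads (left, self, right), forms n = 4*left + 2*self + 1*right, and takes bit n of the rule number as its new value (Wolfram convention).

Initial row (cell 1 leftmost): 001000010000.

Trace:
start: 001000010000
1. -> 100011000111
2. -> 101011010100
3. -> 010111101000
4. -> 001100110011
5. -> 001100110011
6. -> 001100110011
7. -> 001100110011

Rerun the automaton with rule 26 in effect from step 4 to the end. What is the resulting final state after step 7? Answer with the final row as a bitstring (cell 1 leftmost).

101010001101

(re-executing steps 4..7 under rule 26; state before step 4: 010111101000)
4. -> 100100000100
5. -> 011010001011
6. -> 010001010010
7. -> 101010001101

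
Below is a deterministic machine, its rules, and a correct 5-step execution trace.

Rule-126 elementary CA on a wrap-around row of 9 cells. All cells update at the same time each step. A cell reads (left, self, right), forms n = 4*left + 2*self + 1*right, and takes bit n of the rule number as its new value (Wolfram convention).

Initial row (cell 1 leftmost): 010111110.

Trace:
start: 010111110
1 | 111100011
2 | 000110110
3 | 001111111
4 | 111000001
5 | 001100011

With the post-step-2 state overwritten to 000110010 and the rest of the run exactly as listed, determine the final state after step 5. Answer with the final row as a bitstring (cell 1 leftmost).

001100011

state after step 2 := 000110010
3 | 001111111
4 | 111000001
5 | 001100011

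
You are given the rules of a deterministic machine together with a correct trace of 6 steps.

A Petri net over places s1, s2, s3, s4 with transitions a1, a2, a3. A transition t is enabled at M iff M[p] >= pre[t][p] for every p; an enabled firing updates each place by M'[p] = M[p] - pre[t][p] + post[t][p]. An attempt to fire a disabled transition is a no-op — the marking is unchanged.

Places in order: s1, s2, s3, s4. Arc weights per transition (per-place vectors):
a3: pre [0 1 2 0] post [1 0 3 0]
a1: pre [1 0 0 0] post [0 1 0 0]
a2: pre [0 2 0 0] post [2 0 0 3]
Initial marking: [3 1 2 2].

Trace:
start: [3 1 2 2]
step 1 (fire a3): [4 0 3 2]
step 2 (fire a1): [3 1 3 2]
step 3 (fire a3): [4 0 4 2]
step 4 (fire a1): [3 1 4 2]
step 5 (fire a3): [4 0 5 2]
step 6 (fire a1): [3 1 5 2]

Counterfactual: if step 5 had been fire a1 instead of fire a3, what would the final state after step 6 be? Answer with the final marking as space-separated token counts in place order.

1 3 4 2

(re-executing from step 5 with the substitution; state before step 5: [3 1 4 2])
step 5 (fire a1): [2 2 4 2]
step 6 (fire a1): [1 3 4 2]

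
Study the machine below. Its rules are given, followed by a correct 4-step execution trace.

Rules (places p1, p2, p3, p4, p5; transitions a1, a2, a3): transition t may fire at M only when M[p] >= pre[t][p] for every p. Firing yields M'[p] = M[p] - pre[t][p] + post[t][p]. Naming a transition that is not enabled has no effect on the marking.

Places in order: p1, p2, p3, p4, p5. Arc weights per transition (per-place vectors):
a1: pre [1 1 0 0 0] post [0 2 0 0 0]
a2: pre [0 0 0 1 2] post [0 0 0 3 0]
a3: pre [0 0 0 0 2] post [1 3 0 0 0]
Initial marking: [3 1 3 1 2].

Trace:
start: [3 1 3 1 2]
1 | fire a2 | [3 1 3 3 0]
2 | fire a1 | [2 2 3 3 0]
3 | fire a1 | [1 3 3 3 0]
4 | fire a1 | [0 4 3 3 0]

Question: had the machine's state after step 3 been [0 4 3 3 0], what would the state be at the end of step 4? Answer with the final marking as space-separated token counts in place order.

state after step 3 := [0 4 3 3 0]
4 | fire a1 | [0 4 3 3 0]

0 4 3 3 0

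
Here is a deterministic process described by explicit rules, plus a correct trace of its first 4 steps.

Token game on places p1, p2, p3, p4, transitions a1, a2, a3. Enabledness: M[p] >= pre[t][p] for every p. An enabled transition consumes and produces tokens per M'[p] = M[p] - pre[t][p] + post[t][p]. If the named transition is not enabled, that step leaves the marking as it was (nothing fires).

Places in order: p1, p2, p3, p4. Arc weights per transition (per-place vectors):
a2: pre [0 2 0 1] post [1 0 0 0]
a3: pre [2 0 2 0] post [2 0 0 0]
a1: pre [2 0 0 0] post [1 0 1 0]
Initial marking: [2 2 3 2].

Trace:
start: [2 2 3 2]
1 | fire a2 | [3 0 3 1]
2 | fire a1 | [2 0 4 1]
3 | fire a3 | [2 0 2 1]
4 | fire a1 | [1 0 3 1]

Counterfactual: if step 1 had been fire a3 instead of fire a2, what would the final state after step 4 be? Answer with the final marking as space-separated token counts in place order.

1 2 2 2

(re-executing from step 1 with the substitution; state before step 1: [2 2 3 2])
1 | fire a3 | [2 2 1 2]
2 | fire a1 | [1 2 2 2]
3 | fire a3 | [1 2 2 2]
4 | fire a1 | [1 2 2 2]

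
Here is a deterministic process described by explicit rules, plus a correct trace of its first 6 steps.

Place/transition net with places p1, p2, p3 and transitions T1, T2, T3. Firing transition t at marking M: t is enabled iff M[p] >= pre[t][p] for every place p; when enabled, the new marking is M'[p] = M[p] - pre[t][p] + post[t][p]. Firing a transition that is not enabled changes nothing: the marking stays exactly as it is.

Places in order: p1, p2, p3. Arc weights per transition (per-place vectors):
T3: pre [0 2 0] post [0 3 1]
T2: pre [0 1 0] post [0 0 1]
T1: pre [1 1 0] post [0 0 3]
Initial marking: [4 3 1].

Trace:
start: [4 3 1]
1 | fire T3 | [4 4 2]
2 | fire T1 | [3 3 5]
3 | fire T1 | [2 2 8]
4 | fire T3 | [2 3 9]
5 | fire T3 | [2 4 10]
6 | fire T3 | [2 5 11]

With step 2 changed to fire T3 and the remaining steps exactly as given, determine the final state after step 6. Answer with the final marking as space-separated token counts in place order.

3 7 9

(re-executing from step 2 with the substitution; state before step 2: [4 4 2])
2 | fire T3 | [4 5 3]
3 | fire T1 | [3 4 6]
4 | fire T3 | [3 5 7]
5 | fire T3 | [3 6 8]
6 | fire T3 | [3 7 9]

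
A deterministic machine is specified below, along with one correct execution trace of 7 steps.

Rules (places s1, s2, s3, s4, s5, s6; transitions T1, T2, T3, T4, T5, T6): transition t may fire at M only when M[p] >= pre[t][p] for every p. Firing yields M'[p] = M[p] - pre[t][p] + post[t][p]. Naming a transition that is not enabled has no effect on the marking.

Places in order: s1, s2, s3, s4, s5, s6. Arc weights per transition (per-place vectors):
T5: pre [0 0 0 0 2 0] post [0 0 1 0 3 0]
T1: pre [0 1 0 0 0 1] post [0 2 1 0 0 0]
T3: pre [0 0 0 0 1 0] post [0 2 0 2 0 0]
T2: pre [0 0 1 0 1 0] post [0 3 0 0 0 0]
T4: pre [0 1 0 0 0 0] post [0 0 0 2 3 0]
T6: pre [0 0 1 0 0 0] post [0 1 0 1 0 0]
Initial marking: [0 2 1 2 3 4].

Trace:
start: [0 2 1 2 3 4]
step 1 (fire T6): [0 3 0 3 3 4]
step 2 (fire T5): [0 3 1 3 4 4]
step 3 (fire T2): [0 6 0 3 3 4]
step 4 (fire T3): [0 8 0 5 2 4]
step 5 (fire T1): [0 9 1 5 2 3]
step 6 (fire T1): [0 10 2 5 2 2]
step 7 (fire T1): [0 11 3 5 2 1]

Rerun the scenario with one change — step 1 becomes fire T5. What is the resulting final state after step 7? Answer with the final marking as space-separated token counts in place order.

(re-executing from step 1 with the substitution; state before step 1: [0 2 1 2 3 4])
step 1 (fire T5): [0 2 2 2 4 4]
step 2 (fire T5): [0 2 3 2 5 4]
step 3 (fire T2): [0 5 2 2 4 4]
step 4 (fire T3): [0 7 2 4 3 4]
step 5 (fire T1): [0 8 3 4 3 3]
step 6 (fire T1): [0 9 4 4 3 2]
step 7 (fire T1): [0 10 5 4 3 1]

0 10 5 4 3 1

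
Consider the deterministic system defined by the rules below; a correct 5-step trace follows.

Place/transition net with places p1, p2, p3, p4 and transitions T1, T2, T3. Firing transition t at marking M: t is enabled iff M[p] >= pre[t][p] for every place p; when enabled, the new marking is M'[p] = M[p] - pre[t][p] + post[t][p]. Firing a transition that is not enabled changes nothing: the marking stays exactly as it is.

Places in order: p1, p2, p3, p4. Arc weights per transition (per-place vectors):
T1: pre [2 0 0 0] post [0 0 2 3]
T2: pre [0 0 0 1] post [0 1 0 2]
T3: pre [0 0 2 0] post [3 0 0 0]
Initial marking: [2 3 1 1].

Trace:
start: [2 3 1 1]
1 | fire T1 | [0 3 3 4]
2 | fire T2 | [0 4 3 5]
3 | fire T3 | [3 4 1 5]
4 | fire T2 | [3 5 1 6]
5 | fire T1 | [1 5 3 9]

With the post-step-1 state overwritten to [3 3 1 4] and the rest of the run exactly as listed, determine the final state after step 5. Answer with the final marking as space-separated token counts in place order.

1 5 3 9

state after step 1 := [3 3 1 4]
2 | fire T2 | [3 4 1 5]
3 | fire T3 | [3 4 1 5]
4 | fire T2 | [3 5 1 6]
5 | fire T1 | [1 5 3 9]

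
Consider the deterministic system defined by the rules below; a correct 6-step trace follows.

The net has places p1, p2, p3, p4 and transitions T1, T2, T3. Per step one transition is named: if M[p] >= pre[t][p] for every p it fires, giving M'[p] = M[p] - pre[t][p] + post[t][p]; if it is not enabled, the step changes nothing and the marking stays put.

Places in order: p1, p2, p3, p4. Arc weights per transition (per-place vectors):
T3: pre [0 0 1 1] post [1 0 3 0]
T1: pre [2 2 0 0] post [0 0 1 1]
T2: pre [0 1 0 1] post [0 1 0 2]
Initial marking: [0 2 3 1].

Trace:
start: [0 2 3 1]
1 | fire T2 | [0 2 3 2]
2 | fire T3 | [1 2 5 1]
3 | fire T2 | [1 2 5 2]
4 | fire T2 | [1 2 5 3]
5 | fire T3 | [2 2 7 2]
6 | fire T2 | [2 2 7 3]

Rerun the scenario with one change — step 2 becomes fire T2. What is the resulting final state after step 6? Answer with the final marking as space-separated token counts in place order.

1 2 5 5

(re-executing from step 2 with the substitution; state before step 2: [0 2 3 2])
2 | fire T2 | [0 2 3 3]
3 | fire T2 | [0 2 3 4]
4 | fire T2 | [0 2 3 5]
5 | fire T3 | [1 2 5 4]
6 | fire T2 | [1 2 5 5]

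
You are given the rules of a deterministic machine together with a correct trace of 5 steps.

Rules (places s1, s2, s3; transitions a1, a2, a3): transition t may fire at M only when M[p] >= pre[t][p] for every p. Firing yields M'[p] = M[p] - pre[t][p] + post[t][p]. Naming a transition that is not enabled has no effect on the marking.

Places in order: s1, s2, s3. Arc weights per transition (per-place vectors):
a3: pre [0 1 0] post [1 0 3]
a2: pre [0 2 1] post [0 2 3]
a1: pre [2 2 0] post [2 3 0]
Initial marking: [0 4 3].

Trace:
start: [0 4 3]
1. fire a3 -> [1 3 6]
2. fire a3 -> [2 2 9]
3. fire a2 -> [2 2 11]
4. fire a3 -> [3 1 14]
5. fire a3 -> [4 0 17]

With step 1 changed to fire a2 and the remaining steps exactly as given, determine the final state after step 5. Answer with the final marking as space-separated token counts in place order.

(re-executing from step 1 with the substitution; state before step 1: [0 4 3])
1. fire a2 -> [0 4 5]
2. fire a3 -> [1 3 8]
3. fire a2 -> [1 3 10]
4. fire a3 -> [2 2 13]
5. fire a3 -> [3 1 16]

3 1 16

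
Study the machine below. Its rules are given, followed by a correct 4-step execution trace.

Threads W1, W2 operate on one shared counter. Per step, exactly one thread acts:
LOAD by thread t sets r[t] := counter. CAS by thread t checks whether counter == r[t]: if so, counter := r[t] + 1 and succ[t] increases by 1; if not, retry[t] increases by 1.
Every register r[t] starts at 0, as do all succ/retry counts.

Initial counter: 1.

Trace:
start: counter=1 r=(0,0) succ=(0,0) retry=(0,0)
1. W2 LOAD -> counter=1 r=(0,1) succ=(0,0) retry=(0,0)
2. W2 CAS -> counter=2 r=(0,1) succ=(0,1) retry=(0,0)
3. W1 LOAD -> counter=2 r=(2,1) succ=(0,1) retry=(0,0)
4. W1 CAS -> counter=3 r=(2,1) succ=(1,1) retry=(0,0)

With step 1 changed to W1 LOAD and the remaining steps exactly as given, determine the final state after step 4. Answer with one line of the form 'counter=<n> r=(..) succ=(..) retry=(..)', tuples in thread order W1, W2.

(re-executing from step 1 with the substitution; state before step 1: counter=1 r=(0,0) succ=(0,0) retry=(0,0))
1. W1 LOAD -> counter=1 r=(1,0) succ=(0,0) retry=(0,0)
2. W2 CAS -> counter=1 r=(1,0) succ=(0,0) retry=(0,1)
3. W1 LOAD -> counter=1 r=(1,0) succ=(0,0) retry=(0,1)
4. W1 CAS -> counter=2 r=(1,0) succ=(1,0) retry=(0,1)

counter=2 r=(1,0) succ=(1,0) retry=(0,1)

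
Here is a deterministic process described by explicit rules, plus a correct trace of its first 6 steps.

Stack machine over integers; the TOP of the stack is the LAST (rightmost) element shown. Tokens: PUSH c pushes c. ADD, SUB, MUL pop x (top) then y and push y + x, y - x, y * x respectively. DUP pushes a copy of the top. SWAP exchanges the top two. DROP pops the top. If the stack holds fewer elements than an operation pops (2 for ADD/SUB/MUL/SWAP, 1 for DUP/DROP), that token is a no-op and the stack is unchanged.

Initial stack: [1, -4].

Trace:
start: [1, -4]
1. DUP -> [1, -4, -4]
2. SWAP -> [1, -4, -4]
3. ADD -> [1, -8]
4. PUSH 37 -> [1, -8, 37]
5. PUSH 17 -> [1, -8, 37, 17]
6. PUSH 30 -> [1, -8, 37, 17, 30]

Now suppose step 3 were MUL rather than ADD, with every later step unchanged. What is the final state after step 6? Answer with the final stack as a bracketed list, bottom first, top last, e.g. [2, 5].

(re-executing from step 3 with the substitution; state before step 3: [1, -4, -4])
3. MUL -> [1, 16]
4. PUSH 37 -> [1, 16, 37]
5. PUSH 17 -> [1, 16, 37, 17]
6. PUSH 30 -> [1, 16, 37, 17, 30]

[1, 16, 37, 17, 30]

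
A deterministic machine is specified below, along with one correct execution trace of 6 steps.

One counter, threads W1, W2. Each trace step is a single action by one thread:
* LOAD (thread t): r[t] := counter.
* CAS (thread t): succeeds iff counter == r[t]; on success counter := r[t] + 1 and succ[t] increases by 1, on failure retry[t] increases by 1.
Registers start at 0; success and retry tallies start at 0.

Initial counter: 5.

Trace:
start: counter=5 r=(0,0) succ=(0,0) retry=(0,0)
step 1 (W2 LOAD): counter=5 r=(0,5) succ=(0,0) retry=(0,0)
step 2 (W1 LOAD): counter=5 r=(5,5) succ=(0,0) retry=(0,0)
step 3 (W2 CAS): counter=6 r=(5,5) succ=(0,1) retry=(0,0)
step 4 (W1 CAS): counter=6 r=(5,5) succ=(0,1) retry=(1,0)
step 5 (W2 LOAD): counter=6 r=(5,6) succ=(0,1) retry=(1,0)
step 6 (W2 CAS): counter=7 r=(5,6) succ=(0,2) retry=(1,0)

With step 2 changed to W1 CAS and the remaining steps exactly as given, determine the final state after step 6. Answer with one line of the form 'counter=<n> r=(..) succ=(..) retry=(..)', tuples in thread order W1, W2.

counter=7 r=(0,6) succ=(0,2) retry=(2,0)

(re-executing from step 2 with the substitution; state before step 2: counter=5 r=(0,5) succ=(0,0) retry=(0,0))
step 2 (W1 CAS): counter=5 r=(0,5) succ=(0,0) retry=(1,0)
step 3 (W2 CAS): counter=6 r=(0,5) succ=(0,1) retry=(1,0)
step 4 (W1 CAS): counter=6 r=(0,5) succ=(0,1) retry=(2,0)
step 5 (W2 LOAD): counter=6 r=(0,6) succ=(0,1) retry=(2,0)
step 6 (W2 CAS): counter=7 r=(0,6) succ=(0,2) retry=(2,0)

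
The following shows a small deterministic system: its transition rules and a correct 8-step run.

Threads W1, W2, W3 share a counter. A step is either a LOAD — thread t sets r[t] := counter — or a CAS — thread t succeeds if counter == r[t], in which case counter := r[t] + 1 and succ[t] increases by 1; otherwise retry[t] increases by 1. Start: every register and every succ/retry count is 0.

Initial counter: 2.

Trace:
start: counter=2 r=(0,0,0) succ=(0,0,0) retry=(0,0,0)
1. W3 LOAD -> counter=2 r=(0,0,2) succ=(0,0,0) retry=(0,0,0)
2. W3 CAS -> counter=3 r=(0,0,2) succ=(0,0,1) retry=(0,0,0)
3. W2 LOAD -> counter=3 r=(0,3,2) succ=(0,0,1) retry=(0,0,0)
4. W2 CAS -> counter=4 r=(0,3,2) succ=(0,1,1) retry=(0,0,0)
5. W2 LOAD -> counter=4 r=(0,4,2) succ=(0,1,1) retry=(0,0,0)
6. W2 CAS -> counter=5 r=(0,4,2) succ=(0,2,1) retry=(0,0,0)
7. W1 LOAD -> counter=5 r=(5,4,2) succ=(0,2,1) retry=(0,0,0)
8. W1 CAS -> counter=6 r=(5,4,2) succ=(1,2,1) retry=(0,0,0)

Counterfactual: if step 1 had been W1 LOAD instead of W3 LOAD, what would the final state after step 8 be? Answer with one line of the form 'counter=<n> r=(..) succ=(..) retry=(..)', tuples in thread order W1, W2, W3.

counter=5 r=(4,3,0) succ=(1,2,0) retry=(0,0,1)

(re-executing from step 1 with the substitution; state before step 1: counter=2 r=(0,0,0) succ=(0,0,0) retry=(0,0,0))
1. W1 LOAD -> counter=2 r=(2,0,0) succ=(0,0,0) retry=(0,0,0)
2. W3 CAS -> counter=2 r=(2,0,0) succ=(0,0,0) retry=(0,0,1)
3. W2 LOAD -> counter=2 r=(2,2,0) succ=(0,0,0) retry=(0,0,1)
4. W2 CAS -> counter=3 r=(2,2,0) succ=(0,1,0) retry=(0,0,1)
5. W2 LOAD -> counter=3 r=(2,3,0) succ=(0,1,0) retry=(0,0,1)
6. W2 CAS -> counter=4 r=(2,3,0) succ=(0,2,0) retry=(0,0,1)
7. W1 LOAD -> counter=4 r=(4,3,0) succ=(0,2,0) retry=(0,0,1)
8. W1 CAS -> counter=5 r=(4,3,0) succ=(1,2,0) retry=(0,0,1)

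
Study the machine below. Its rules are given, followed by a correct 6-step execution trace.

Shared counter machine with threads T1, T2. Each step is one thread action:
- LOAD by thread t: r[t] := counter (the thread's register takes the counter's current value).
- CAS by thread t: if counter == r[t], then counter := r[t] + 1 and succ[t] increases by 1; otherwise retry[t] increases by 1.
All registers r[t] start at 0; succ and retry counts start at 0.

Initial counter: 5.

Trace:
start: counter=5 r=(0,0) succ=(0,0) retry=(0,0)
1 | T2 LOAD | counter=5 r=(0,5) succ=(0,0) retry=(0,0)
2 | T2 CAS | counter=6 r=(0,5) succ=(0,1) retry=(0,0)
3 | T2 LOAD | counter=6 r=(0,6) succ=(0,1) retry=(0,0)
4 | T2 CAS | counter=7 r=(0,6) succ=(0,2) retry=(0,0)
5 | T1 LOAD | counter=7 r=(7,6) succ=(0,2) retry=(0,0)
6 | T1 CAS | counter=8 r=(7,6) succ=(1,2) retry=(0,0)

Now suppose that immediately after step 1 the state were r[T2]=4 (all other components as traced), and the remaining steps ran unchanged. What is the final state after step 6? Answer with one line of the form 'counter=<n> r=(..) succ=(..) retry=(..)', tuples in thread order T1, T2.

counter=7 r=(6,5) succ=(1,1) retry=(0,1)

state after step 1 := counter=5 r=(0,4) succ=(0,0) retry=(0,0)
2 | T2 CAS | counter=5 r=(0,4) succ=(0,0) retry=(0,1)
3 | T2 LOAD | counter=5 r=(0,5) succ=(0,0) retry=(0,1)
4 | T2 CAS | counter=6 r=(0,5) succ=(0,1) retry=(0,1)
5 | T1 LOAD | counter=6 r=(6,5) succ=(0,1) retry=(0,1)
6 | T1 CAS | counter=7 r=(6,5) succ=(1,1) retry=(0,1)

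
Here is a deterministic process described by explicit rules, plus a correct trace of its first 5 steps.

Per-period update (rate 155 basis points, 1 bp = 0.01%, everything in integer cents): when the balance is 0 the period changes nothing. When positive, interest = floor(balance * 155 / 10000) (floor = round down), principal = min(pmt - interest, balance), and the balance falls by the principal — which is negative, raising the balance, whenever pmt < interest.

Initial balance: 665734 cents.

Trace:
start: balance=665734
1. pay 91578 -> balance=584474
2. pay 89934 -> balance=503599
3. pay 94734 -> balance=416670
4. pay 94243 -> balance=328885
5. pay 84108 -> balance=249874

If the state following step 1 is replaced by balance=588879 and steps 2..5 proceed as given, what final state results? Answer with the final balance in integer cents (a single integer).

254559

state after step 1 := balance=588879
2. pay 89934 -> balance=508072
3. pay 94734 -> balance=421213
4. pay 94243 -> balance=333498
5. pay 84108 -> balance=254559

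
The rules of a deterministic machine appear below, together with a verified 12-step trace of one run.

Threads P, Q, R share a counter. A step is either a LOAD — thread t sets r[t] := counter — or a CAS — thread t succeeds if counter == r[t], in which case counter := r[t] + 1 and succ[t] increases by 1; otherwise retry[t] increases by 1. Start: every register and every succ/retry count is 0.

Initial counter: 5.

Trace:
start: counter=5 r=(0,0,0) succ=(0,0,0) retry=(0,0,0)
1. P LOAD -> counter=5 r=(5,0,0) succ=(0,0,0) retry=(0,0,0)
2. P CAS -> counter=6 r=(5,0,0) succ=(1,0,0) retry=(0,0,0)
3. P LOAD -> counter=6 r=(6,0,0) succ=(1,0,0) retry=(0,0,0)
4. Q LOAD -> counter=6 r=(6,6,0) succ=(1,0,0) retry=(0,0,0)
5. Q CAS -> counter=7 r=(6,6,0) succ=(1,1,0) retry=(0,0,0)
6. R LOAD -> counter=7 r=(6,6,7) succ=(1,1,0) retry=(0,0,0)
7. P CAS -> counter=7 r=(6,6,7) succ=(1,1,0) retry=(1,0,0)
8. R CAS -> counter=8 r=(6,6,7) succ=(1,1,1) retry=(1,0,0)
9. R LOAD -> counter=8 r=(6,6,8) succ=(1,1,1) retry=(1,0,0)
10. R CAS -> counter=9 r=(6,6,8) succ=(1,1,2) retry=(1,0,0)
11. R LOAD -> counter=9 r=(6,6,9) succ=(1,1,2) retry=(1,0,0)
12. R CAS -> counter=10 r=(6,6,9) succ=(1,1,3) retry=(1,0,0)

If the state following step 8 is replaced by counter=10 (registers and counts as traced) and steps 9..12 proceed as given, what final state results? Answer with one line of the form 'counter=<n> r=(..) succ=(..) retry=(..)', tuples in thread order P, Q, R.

state after step 8 := counter=10 r=(6,6,7) succ=(1,1,1) retry=(1,0,0)
9. R LOAD -> counter=10 r=(6,6,10) succ=(1,1,1) retry=(1,0,0)
10. R CAS -> counter=11 r=(6,6,10) succ=(1,1,2) retry=(1,0,0)
11. R LOAD -> counter=11 r=(6,6,11) succ=(1,1,2) retry=(1,0,0)
12. R CAS -> counter=12 r=(6,6,11) succ=(1,1,3) retry=(1,0,0)

counter=12 r=(6,6,11) succ=(1,1,3) retry=(1,0,0)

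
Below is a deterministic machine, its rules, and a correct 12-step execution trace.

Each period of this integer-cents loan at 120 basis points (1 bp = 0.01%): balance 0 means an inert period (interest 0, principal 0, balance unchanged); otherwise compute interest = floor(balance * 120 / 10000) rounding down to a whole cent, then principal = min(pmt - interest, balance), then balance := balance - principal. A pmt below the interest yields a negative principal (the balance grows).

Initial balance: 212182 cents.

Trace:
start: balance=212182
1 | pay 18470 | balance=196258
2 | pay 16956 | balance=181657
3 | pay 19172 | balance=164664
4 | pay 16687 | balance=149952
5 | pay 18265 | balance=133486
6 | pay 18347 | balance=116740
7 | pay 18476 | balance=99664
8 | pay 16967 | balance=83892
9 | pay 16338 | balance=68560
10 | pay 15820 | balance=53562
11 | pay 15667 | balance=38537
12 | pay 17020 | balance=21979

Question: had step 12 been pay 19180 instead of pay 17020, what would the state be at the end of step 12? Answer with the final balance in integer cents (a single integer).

19819

(re-executing from step 12 with the substitution; state before step 12: balance=38537)
12 | pay 19180 | balance=19819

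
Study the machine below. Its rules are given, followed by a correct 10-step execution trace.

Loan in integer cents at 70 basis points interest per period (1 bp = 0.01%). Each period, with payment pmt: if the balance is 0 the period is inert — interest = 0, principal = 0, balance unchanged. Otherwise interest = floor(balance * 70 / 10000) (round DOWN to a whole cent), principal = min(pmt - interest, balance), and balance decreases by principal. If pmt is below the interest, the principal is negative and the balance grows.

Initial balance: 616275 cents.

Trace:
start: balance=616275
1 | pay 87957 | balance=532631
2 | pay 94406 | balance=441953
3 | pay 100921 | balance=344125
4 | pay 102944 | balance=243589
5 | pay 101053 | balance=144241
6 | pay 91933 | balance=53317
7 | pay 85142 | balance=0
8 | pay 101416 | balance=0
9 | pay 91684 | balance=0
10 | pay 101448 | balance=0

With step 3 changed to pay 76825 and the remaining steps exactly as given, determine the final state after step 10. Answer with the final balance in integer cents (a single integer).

(re-executing from step 3 with the substitution; state before step 3: balance=441953)
3 | pay 76825 | balance=368221
4 | pay 102944 | balance=267854
5 | pay 101053 | balance=168675
6 | pay 91933 | balance=77922
7 | pay 85142 | balance=0
8 | pay 101416 | balance=0
9 | pay 91684 | balance=0
10 | pay 101448 | balance=0

0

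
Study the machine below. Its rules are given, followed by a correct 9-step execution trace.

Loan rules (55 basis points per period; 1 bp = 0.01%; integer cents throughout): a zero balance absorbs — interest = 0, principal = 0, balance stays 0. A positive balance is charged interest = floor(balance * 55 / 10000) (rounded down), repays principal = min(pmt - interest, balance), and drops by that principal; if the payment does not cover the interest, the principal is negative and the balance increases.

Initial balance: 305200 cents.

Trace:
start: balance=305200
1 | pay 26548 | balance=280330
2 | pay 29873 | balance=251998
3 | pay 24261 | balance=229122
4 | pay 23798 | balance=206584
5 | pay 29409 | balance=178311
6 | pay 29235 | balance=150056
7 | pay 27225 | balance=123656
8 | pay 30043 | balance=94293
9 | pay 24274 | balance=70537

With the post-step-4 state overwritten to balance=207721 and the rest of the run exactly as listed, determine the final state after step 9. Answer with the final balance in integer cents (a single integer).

state after step 4 := balance=207721
5 | pay 29409 | balance=179454
6 | pay 29235 | balance=151205
7 | pay 27225 | balance=124811
8 | pay 30043 | balance=95454
9 | pay 24274 | balance=71704

71704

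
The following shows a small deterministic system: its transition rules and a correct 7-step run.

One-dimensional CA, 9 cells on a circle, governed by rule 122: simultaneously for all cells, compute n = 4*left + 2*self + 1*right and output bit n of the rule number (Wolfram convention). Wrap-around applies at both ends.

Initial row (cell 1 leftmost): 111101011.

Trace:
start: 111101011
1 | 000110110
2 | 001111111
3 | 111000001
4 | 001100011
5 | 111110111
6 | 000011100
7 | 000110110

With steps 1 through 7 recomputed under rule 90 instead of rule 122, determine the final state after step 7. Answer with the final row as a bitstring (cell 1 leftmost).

(re-executing steps 1..7 under rule 90; state before step 1: 111101011)
1 | 000100010
2 | 001010101
3 | 110000000
4 | 111000001
5 | 001100011
6 | 111110111
7 | 000010100

000010100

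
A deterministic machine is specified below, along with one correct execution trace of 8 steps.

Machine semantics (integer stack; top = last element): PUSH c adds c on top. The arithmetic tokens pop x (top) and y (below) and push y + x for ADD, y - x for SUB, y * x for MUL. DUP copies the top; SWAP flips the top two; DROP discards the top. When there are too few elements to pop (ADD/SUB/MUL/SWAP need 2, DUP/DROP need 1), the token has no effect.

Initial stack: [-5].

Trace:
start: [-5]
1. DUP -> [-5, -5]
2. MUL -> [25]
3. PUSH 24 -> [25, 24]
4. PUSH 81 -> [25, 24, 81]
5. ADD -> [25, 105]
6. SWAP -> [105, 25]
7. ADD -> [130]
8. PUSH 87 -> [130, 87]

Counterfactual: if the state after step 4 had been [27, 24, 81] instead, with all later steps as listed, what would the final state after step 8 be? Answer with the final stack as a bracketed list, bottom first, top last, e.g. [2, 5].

state after step 4 := [27, 24, 81]
5. ADD -> [27, 105]
6. SWAP -> [105, 27]
7. ADD -> [132]
8. PUSH 87 -> [132, 87]

[132, 87]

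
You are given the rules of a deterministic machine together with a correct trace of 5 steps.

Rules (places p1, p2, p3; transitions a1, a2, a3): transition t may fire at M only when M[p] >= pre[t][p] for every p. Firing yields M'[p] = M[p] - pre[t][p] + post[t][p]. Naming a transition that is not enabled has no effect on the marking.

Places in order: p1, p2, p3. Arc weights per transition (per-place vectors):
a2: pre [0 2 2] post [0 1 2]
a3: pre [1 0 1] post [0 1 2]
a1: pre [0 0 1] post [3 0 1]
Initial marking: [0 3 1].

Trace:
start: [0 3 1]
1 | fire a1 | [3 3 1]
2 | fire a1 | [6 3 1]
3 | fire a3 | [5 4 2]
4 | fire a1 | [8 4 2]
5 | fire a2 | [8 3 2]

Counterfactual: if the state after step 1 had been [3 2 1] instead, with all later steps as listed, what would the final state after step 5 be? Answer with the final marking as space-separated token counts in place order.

state after step 1 := [3 2 1]
2 | fire a1 | [6 2 1]
3 | fire a3 | [5 3 2]
4 | fire a1 | [8 3 2]
5 | fire a2 | [8 2 2]

8 2 2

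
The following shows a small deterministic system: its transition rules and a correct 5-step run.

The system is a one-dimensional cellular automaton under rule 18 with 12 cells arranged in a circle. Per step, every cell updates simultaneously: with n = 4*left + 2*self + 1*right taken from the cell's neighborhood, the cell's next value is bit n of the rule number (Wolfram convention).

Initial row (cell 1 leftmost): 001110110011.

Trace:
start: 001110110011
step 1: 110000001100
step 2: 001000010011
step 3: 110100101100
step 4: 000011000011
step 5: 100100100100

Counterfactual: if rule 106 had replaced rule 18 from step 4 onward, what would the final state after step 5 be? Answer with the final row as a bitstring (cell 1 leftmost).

001010110111

(re-executing steps 4..5 under rule 106; state before step 4: 110100101100)
step 4: 111001011101
step 5: 001010110111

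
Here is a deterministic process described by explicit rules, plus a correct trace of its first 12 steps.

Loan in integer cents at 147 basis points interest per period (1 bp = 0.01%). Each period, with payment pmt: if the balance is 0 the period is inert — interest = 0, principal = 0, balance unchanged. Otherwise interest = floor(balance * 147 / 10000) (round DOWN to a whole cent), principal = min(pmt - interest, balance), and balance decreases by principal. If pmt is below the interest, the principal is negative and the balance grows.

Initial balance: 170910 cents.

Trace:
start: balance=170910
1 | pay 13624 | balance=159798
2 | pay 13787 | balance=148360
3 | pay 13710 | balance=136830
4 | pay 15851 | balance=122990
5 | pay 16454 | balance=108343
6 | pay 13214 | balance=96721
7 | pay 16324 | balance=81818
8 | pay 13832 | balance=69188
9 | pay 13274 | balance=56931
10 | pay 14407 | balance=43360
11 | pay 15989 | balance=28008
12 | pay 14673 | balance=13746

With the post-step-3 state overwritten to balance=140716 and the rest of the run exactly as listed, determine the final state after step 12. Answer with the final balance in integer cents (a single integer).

18178

state after step 3 := balance=140716
4 | pay 15851 | balance=126933
5 | pay 16454 | balance=112344
6 | pay 13214 | balance=100781
7 | pay 16324 | balance=85938
8 | pay 13832 | balance=73369
9 | pay 13274 | balance=61173
10 | pay 14407 | balance=47665
11 | pay 15989 | balance=32376
12 | pay 14673 | balance=18178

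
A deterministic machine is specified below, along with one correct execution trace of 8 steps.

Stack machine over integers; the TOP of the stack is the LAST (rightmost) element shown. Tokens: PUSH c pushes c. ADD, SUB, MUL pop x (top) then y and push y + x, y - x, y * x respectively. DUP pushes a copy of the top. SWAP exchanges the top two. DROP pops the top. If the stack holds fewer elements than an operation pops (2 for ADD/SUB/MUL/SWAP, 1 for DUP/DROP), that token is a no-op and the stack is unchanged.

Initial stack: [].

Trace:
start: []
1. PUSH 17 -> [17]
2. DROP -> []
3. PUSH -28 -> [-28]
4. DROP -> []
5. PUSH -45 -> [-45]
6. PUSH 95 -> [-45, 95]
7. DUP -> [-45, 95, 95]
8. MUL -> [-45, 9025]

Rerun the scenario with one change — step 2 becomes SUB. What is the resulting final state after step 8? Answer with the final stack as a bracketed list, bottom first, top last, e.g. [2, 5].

[17, -45, 9025]

(re-executing from step 2 with the substitution; state before step 2: [17])
2. SUB -> [17]
3. PUSH -28 -> [17, -28]
4. DROP -> [17]
5. PUSH -45 -> [17, -45]
6. PUSH 95 -> [17, -45, 95]
7. DUP -> [17, -45, 95, 95]
8. MUL -> [17, -45, 9025]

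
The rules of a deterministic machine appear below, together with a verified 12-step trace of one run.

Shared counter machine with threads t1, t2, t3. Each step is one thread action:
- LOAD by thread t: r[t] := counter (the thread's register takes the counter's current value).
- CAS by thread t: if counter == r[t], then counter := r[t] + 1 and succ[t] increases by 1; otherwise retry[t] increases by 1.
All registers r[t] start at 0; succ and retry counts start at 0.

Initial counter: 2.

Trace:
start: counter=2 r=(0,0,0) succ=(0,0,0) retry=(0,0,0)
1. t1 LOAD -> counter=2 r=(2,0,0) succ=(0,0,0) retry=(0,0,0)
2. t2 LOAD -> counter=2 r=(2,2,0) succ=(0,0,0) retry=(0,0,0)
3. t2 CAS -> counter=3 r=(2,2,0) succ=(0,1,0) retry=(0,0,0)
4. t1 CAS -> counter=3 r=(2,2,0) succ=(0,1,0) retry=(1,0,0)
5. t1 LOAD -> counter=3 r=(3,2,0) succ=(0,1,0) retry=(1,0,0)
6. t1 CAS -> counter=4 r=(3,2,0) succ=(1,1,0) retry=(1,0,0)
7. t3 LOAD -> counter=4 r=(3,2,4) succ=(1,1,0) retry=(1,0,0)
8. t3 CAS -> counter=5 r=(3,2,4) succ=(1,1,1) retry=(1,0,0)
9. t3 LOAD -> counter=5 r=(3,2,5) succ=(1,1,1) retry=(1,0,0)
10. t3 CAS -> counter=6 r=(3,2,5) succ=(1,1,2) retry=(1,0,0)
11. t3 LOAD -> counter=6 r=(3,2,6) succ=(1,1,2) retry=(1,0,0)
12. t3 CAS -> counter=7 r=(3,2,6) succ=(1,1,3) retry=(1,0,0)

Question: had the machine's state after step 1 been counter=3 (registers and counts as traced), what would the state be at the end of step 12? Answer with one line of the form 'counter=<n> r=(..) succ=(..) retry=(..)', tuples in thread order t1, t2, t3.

state after step 1 := counter=3 r=(2,0,0) succ=(0,0,0) retry=(0,0,0)
2. t2 LOAD -> counter=3 r=(2,3,0) succ=(0,0,0) retry=(0,0,0)
3. t2 CAS -> counter=4 r=(2,3,0) succ=(0,1,0) retry=(0,0,0)
4. t1 CAS -> counter=4 r=(2,3,0) succ=(0,1,0) retry=(1,0,0)
5. t1 LOAD -> counter=4 r=(4,3,0) succ=(0,1,0) retry=(1,0,0)
6. t1 CAS -> counter=5 r=(4,3,0) succ=(1,1,0) retry=(1,0,0)
7. t3 LOAD -> counter=5 r=(4,3,5) succ=(1,1,0) retry=(1,0,0)
8. t3 CAS -> counter=6 r=(4,3,5) succ=(1,1,1) retry=(1,0,0)
9. t3 LOAD -> counter=6 r=(4,3,6) succ=(1,1,1) retry=(1,0,0)
10. t3 CAS -> counter=7 r=(4,3,6) succ=(1,1,2) retry=(1,0,0)
11. t3 LOAD -> counter=7 r=(4,3,7) succ=(1,1,2) retry=(1,0,0)
12. t3 CAS -> counter=8 r=(4,3,7) succ=(1,1,3) retry=(1,0,0)

counter=8 r=(4,3,7) succ=(1,1,3) retry=(1,0,0)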